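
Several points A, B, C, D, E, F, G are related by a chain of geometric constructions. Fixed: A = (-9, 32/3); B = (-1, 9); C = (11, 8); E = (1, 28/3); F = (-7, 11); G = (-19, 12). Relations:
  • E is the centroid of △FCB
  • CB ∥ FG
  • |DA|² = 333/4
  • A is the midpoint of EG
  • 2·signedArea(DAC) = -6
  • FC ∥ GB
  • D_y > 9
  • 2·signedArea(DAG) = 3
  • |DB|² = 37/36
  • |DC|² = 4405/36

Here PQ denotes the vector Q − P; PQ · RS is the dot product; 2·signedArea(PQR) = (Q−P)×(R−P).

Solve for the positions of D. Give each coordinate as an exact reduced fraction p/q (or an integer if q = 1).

D = (0, 55/6)

1. D_x = 0  [line 8/3·x + 20·y + -550/3 = 0 ∩ |DC|² = 4405/36]
2. D_y = 55/6  [line 8/3·x + 20·y + -550/3 = 0 ∩ |DC|² = 4405/36]
   → D = (0, 55/6)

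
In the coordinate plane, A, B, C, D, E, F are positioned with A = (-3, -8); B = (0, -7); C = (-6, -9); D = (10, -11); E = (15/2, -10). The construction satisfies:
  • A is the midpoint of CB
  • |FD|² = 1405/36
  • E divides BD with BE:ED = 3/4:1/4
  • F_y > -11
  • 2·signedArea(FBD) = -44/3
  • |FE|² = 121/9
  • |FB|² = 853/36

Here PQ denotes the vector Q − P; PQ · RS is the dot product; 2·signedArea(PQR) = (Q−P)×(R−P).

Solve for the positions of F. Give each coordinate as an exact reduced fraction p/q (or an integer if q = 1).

1. F_x = 23/6  [line 4·x + 10·y + 254/3 = 0 ∩ |FE|² = 121/9]
2. F_y = -10  [line 4·x + 10·y + 254/3 = 0 ∩ |FE|² = 121/9]
   → F = (23/6, -10)

F = (23/6, -10)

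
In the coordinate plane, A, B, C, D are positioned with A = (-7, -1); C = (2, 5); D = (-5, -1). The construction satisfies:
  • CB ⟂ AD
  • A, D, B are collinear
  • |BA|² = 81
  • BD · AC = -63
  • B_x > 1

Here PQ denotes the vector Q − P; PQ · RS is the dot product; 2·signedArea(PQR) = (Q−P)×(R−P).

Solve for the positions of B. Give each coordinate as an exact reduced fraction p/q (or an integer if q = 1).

1. B_x = 2  [A, D, B are collinear ∩ CB ⟂ AD]
2. B_y = -1  [A, D, B are collinear ∩ CB ⟂ AD]
   → B = (2, -1)

B = (2, -1)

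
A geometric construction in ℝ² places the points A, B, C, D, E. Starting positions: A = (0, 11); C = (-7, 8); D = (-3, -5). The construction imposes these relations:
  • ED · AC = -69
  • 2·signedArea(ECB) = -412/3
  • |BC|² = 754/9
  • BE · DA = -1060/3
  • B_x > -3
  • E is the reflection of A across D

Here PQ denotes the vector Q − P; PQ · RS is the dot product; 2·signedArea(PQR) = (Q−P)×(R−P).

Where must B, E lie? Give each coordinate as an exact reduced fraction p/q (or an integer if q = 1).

B = (-2, 1/3)
E = (-6, -21)

1. E_x = -6  [E is the reflection of A across D]
2. E_y = -21  [E is the reflection of A across D]
   → E = (-6, -21)
3. B_x = -2  [BE · DA = -1060/3 ∩ 2·signedArea(ECB) = -412/3]
4. B_y = 1/3  [BE · DA = -1060/3 ∩ 2·signedArea(ECB) = -412/3]
   → B = (-2, 1/3)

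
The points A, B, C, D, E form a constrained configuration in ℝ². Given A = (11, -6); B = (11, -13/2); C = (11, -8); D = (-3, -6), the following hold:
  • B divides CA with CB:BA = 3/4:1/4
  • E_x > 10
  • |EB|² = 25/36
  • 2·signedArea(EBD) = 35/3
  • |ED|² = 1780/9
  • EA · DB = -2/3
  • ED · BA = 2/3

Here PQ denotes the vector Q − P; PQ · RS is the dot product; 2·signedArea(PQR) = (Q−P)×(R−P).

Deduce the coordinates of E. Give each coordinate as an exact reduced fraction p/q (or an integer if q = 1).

E = (11, -22/3)

1. E_x = 11  [ED · BA = 2/3 ∩ EA · DB = -2/3]
2. E_y = -22/3  [ED · BA = 2/3 ∩ EA · DB = -2/3]
   → E = (11, -22/3)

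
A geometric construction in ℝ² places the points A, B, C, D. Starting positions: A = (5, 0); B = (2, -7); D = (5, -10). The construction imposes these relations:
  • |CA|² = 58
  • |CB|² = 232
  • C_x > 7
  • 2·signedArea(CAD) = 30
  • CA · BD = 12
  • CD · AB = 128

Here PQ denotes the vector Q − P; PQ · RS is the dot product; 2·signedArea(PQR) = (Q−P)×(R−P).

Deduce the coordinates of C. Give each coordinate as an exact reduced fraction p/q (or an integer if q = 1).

C = (8, 7)

1. C_x = 8  [CA · BD = 12 ∩ 2·signedArea(CAD) = 30]
2. C_y = 7  [CA · BD = 12 ∩ 2·signedArea(CAD) = 30]
   → C = (8, 7)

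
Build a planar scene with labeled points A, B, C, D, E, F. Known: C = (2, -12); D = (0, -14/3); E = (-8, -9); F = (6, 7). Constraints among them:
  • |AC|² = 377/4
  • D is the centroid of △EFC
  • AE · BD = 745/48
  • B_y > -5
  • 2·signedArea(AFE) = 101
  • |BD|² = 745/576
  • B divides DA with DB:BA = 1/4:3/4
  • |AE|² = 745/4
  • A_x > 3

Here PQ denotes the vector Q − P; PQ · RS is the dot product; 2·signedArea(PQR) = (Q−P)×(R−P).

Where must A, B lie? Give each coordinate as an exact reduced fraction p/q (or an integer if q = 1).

A = (4, -5/2)
B = (1, -33/8)

1. A_x = 4  [line 16·x + -14·y + -99 = 0 ∩ |AE|² = 745/4]
2. A_y = -5/2  [line 16·x + -14·y + -99 = 0 ∩ |AE|² = 745/4]
   → A = (4, -5/2)
3. B_x = 1  [AE · BD = 745/48 ∩ B divides DA with DB:BA = 1/4:3/4]
4. B_y = -33/8  [AE · BD = 745/48 ∩ B divides DA with DB:BA = 1/4:3/4]
   → B = (1, -33/8)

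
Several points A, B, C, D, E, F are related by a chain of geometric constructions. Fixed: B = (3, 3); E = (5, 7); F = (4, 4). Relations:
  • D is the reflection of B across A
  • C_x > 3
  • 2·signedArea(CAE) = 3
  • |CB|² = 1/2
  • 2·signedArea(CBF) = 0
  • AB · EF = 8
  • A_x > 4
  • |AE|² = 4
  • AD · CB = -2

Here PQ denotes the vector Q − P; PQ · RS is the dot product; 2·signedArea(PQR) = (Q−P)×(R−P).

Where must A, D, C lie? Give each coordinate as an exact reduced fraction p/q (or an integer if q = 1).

A = (5, 5)
C = (7/2, 7/2)
D = (7, 7)

1. A_x = 5  [line 1·x + 3·y + -20 = 0 ∩ |AE|² = 4]
2. A_y = 5  [line 1·x + 3·y + -20 = 0 ∩ |AE|² = 4]
   → A = (5, 5)
3. D_x = 7  [D is the reflection of B across A]
4. D_y = 7  [D is the reflection of B across A]
   → D = (7, 7)
5. C_x = 7/2  [AD · CB = -2 ∩ 2·signedArea(CBF) = 0]
6. C_y = 7/2  [AD · CB = -2 ∩ 2·signedArea(CBF) = 0]
   → C = (7/2, 7/2)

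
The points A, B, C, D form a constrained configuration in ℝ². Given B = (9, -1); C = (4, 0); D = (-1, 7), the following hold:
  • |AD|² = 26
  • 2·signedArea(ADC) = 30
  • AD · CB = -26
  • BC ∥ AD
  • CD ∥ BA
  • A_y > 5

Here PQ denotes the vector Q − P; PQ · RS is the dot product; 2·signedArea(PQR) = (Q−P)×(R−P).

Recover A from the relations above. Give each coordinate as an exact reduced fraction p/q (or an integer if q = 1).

1. A_x = 4  [BC ∥ AD ∩ CD ∥ BA]
2. A_y = 6  [BC ∥ AD ∩ CD ∥ BA]
   → A = (4, 6)

A = (4, 6)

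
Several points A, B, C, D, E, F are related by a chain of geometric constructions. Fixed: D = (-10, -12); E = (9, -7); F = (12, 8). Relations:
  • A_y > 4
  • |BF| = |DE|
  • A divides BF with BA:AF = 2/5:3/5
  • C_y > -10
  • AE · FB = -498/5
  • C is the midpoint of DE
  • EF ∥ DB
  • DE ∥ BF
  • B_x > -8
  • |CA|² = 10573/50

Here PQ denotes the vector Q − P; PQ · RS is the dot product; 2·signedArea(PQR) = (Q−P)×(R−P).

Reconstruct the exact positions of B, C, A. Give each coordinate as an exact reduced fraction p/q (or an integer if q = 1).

1. B_x = -7  [DE ∥ BF ∩ EF ∥ DB]
2. B_y = 3  [DE ∥ BF ∩ EF ∥ DB]
   → B = (-7, 3)
3. C_x = -1/2  [C is the midpoint of DE]
4. C_y = -19/2  [C is the midpoint of DE]
   → C = (-1/2, -19/2)
5. A_x = 3/5  [A divides BF with BA:AF = 2/5:3/5]
6. A_y = 5  [A divides BF with BA:AF = 2/5:3/5]
   → A = (3/5, 5)

A = (3/5, 5)
B = (-7, 3)
C = (-1/2, -19/2)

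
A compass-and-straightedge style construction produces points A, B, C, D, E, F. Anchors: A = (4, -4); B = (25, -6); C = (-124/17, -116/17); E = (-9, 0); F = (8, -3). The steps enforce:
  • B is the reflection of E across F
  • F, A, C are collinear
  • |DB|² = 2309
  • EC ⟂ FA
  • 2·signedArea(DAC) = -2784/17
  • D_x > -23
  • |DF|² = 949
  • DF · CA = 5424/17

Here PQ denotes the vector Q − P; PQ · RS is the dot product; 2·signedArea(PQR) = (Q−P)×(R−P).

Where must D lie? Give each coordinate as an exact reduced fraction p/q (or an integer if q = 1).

D = (-22, 4)

1. D_x = -22  [2·signedArea(DAC) = -2784/17 ∩ DF · CA = 5424/17]
2. D_y = 4  [2·signedArea(DAC) = -2784/17 ∩ DF · CA = 5424/17]
   → D = (-22, 4)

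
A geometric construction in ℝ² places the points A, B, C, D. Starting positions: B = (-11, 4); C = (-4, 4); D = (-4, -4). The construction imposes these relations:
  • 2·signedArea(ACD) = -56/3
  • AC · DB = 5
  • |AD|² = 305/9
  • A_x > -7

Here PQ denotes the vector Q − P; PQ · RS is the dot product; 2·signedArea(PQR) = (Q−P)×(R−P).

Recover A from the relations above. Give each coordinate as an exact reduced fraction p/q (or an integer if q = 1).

1. A_x = -19/3  [2·signedArea(ACD) = -56/3 ∩ AC · DB = 5]
2. A_y = 4/3  [2·signedArea(ACD) = -56/3 ∩ AC · DB = 5]
   → A = (-19/3, 4/3)

A = (-19/3, 4/3)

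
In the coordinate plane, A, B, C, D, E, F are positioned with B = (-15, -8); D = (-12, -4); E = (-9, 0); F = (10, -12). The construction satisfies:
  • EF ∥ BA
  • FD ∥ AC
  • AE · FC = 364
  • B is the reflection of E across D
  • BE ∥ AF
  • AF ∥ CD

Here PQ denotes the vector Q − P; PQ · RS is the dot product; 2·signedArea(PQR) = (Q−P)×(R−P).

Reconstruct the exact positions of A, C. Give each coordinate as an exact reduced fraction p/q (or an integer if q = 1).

1. A_x = 4  [BE ∥ AF ∩ EF ∥ BA]
2. A_y = -20  [BE ∥ AF ∩ EF ∥ BA]
   → A = (4, -20)
3. C_x = -18  [AF ∥ CD ∩ FD ∥ AC]
4. C_y = -12  [AF ∥ CD ∩ FD ∥ AC]
   → C = (-18, -12)

A = (4, -20)
C = (-18, -12)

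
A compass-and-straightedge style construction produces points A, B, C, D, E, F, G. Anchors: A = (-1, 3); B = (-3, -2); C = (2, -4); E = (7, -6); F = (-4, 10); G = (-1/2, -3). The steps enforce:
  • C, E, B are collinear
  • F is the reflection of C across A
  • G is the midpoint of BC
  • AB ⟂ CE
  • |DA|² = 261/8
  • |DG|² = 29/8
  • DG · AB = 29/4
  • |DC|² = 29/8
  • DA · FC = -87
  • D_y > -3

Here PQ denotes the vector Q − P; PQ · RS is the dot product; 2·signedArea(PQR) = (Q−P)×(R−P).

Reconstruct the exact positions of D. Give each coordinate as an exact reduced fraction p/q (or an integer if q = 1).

D = (5/4, -9/4)

1. D_x = 5/4  [DA · FC = -87 ∩ DG · AB = 29/4]
2. D_y = -9/4  [DA · FC = -87 ∩ DG · AB = 29/4]
   → D = (5/4, -9/4)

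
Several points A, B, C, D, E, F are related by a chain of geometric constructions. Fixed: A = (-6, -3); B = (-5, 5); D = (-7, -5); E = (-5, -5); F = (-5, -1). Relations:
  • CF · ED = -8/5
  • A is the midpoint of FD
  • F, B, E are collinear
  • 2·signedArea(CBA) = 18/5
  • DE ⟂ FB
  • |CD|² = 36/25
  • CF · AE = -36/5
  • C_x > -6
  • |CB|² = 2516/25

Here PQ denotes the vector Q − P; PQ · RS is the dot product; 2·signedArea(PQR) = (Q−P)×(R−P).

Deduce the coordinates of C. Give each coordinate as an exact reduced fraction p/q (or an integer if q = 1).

1. C_x = -29/5  [2·signedArea(CBA) = 18/5 ∩ CF · AE = -36/5]
2. C_y = -5  [2·signedArea(CBA) = 18/5 ∩ CF · AE = -36/5]
   → C = (-29/5, -5)

C = (-29/5, -5)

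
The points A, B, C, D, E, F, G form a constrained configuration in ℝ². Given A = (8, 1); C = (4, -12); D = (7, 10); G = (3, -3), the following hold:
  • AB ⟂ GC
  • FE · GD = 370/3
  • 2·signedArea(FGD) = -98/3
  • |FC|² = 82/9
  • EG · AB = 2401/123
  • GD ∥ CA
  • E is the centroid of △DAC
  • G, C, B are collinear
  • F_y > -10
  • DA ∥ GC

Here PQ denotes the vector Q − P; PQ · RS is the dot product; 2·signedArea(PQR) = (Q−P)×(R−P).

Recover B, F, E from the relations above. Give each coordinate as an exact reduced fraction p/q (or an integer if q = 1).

1. B_x = 215/82  [G, C, B are collinear ∩ AB ⟂ GC]
2. B_y = 33/82  [G, C, B are collinear ∩ AB ⟂ GC]
   → B = (215/82, 33/82)
3. F_x = 11/3  [line -13·x + 4·y + 251/3 = 0 ∩ |FC|² = 82/9]
4. F_y = -9  [line -13·x + 4·y + 251/3 = 0 ∩ |FC|² = 82/9]
   → F = (11/3, -9)
5. E_x = 19/3  [E is the centroid of △DAC]
6. E_y = -1/3  [E is the centroid of △DAC]
   → E = (19/3, -1/3)

B = (215/82, 33/82)
E = (19/3, -1/3)
F = (11/3, -9)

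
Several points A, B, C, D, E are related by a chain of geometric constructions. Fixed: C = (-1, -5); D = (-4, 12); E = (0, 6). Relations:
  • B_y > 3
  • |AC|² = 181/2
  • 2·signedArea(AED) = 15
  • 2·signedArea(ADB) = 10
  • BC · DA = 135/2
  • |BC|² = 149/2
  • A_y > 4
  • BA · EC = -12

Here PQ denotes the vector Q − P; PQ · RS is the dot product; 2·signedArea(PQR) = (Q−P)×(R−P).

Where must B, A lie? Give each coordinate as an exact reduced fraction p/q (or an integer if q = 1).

A = (-3/2, 9/2)
B = (-5/2, 7/2)

1. A_x = -3/2  [line -6·x + -4·y + 9 = 0 ∩ |AC|² = 181/2]
2. A_y = 9/2  [line -6·x + -4·y + 9 = 0 ∩ |AC|² = 181/2]
   → A = (-3/2, 9/2)
3. B_x = -5/2  [BC · DA = 135/2 ∩ BA · EC = -12]
4. B_y = 7/2  [BC · DA = 135/2 ∩ BA · EC = -12]
   → B = (-5/2, 7/2)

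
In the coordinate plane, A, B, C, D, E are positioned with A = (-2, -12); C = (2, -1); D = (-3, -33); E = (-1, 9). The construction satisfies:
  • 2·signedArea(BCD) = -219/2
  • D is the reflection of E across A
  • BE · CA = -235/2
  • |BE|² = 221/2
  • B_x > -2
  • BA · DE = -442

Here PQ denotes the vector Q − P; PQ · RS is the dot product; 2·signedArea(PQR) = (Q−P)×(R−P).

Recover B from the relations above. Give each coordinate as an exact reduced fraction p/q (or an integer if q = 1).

B = (-3/2, -3/2)

1. B_x = -3/2  [BA · DE = -442 ∩ BE · CA = -235/2]
2. B_y = -3/2  [BA · DE = -442 ∩ BE · CA = -235/2]
   → B = (-3/2, -3/2)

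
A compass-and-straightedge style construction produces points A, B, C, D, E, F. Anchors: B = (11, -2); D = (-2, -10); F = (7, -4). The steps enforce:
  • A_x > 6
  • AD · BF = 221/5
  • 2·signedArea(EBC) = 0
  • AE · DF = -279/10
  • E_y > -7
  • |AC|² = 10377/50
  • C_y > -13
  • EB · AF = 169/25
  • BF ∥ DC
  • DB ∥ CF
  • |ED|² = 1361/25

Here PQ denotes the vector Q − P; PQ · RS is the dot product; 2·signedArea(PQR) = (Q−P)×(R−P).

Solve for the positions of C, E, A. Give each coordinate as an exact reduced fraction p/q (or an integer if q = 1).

A = (63/10, -9/2)
C = (-6, -12)
E = (21/5, -6)

1. C_x = -6  [DB ∥ CF ∩ BF ∥ DC]
2. C_y = -12  [DB ∥ CF ∩ BF ∥ DC]
   → C = (-6, -12)
3. E_x = 21/5  [line 10·x + -17·y + -144 = 0 ∩ |ED|² = 1361/25]
4. E_y = -6  [line 10·x + -17·y + -144 = 0 ∩ |ED|² = 1361/25]
   → E = (21/5, -6)
5. A_x = 63/10  [AD · BF = 221/5 ∩ AE · DF = -279/10]
6. A_y = -9/2  [AD · BF = 221/5 ∩ AE · DF = -279/10]
   → A = (63/10, -9/2)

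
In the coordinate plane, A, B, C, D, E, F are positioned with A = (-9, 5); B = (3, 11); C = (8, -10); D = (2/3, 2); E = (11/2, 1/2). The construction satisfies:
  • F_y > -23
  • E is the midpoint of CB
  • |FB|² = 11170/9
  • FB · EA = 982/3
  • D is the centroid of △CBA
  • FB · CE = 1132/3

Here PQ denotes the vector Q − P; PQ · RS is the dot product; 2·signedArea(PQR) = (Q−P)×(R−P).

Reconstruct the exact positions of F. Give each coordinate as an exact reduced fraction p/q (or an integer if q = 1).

F = (46/3, -22)

1. F_x = 46/3  [FB · CE = 1132/3 ∩ FB · EA = 982/3]
2. F_y = -22  [FB · CE = 1132/3 ∩ FB · EA = 982/3]
   → F = (46/3, -22)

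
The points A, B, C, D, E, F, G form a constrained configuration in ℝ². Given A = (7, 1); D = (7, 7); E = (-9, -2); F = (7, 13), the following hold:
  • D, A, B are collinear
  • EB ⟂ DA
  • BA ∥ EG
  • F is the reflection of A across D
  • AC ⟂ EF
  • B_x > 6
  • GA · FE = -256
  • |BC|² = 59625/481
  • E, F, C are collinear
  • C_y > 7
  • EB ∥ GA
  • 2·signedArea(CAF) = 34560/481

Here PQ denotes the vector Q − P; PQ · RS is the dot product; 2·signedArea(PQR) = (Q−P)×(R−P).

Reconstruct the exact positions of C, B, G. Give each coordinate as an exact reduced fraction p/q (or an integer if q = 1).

1. C_x = 487/481  [E, F, C are collinear ∩ AC ⟂ EF]
2. C_y = 3553/481  [E, F, C are collinear ∩ AC ⟂ EF]
   → C = (487/481, 3553/481)
3. B_x = 7  [D, A, B are collinear ∩ EB ⟂ DA]
4. B_y = -2  [D, A, B are collinear ∩ EB ⟂ DA]
   → B = (7, -2)
5. G_x = -9  [EB ∥ GA ∩ BA ∥ EG]
6. G_y = 1  [EB ∥ GA ∩ BA ∥ EG]
   → G = (-9, 1)

B = (7, -2)
C = (487/481, 3553/481)
G = (-9, 1)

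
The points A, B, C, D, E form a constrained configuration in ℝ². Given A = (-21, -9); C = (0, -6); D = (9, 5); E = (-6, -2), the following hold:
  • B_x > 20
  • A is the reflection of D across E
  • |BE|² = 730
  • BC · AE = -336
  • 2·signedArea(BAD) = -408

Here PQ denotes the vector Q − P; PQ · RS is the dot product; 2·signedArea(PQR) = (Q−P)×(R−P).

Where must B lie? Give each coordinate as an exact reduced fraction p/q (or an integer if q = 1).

1. B_x = 21  [BC · AE = -336 ∩ 2·signedArea(BAD) = -408]
2. B_y = -3  [BC · AE = -336 ∩ 2·signedArea(BAD) = -408]
   → B = (21, -3)

B = (21, -3)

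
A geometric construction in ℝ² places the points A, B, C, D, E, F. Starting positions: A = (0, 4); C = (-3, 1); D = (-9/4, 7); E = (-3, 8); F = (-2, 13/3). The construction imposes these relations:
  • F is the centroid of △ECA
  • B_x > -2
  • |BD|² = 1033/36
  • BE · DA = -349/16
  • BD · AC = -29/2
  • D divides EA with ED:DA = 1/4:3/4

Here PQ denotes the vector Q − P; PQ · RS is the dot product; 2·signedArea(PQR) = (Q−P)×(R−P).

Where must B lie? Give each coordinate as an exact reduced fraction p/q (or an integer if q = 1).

B = (-7/4, 5/3)

1. B_x = -7/4  [BE · DA = -349/16 ∩ BD · AC = -29/2]
2. B_y = 5/3  [BE · DA = -349/16 ∩ BD · AC = -29/2]
   → B = (-7/4, 5/3)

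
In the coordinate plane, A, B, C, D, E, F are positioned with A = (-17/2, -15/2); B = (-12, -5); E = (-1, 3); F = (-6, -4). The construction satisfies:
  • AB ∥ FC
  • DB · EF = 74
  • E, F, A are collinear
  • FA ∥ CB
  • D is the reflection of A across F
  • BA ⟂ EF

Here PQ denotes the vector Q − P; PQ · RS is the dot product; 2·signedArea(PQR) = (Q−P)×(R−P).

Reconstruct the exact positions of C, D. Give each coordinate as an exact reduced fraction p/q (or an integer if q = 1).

1. C_x = -19/2  [FA ∥ CB ∩ AB ∥ FC]
2. C_y = -3/2  [FA ∥ CB ∩ AB ∥ FC]
   → C = (-19/2, -3/2)
3. D_x = -7/2  [D is the reflection of A across F]
4. D_y = -1/2  [D is the reflection of A across F]
   → D = (-7/2, -1/2)

C = (-19/2, -3/2)
D = (-7/2, -1/2)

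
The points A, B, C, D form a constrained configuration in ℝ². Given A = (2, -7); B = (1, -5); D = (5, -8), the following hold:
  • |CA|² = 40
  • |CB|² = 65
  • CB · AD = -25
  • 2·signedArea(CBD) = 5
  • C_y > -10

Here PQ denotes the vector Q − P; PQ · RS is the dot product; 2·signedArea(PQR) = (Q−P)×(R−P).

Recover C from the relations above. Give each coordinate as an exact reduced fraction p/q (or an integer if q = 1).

C = (8, -9)

1. C_x = 8  [CB · AD = -25 ∩ 2·signedArea(CBD) = 5]
2. C_y = -9  [CB · AD = -25 ∩ 2·signedArea(CBD) = 5]
   → C = (8, -9)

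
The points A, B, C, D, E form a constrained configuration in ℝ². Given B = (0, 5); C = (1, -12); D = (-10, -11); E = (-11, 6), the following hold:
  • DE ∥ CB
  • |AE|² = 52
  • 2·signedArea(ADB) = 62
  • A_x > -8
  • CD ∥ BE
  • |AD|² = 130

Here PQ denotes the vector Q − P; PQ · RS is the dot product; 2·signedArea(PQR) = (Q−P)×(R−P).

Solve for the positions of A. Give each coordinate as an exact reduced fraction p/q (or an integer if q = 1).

1. A_x = -7  [line -16·x + 10·y + -112 = 0 ∩ |AD|² = 130]
2. A_y = 0  [line -16·x + 10·y + -112 = 0 ∩ |AD|² = 130]
   → A = (-7, 0)

A = (-7, 0)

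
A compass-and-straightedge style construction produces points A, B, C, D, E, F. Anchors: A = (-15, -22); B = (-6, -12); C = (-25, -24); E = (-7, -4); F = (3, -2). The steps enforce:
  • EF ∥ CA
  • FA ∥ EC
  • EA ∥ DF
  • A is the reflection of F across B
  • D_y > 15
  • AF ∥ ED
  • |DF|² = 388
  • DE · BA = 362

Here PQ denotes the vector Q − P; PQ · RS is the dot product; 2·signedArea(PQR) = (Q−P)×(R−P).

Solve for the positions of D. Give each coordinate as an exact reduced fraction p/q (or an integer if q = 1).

D = (11, 16)

1. D_x = 11  [EA ∥ DF ∩ AF ∥ ED]
2. D_y = 16  [EA ∥ DF ∩ AF ∥ ED]
   → D = (11, 16)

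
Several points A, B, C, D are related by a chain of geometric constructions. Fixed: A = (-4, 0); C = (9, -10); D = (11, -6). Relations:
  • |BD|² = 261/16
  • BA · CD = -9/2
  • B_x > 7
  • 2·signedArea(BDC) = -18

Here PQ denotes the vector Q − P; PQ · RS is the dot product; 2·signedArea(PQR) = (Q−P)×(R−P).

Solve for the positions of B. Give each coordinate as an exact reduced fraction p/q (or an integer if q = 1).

1. B_x = 29/4  [2·signedArea(BDC) = -18 ∩ BA · CD = -9/2]
2. B_y = -9/2  [2·signedArea(BDC) = -18 ∩ BA · CD = -9/2]
   → B = (29/4, -9/2)

B = (29/4, -9/2)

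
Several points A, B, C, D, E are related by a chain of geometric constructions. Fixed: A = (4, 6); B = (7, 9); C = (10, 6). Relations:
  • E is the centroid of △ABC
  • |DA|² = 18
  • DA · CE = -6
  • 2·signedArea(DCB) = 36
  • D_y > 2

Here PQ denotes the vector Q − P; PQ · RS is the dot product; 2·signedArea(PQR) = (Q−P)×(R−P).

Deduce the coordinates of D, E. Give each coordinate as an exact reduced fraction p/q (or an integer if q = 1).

1. D_x = 1  [line -3·x + -3·y + 12 = 0 ∩ |DA|² = 18]
2. D_y = 3  [line -3·x + -3·y + 12 = 0 ∩ |DA|² = 18]
   → D = (1, 3)
3. E_x = 7  [E is the centroid of △ABC]
4. E_y = 7  [E is the centroid of △ABC]
   → E = (7, 7)

D = (1, 3)
E = (7, 7)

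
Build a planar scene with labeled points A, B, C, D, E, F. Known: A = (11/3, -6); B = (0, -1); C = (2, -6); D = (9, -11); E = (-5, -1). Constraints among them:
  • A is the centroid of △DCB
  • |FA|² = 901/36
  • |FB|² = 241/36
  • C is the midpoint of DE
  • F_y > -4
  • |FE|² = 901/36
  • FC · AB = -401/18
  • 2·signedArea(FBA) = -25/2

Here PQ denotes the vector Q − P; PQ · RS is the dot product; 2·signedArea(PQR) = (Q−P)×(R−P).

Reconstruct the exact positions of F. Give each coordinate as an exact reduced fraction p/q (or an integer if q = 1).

1. F_x = -2/3  [2·signedArea(FBA) = -25/2 ∩ FC · AB = -401/18]
2. F_y = -7/2  [2·signedArea(FBA) = -25/2 ∩ FC · AB = -401/18]
   → F = (-2/3, -7/2)

F = (-2/3, -7/2)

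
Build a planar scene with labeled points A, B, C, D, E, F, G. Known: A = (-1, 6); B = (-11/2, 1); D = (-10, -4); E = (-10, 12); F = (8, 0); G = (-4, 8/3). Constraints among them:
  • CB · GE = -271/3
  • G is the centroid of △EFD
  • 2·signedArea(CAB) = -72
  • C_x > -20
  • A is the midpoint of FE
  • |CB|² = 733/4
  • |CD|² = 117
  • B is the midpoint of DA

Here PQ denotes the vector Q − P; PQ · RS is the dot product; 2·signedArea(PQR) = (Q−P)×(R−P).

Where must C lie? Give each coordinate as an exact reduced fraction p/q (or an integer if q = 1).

C = (-19, 2)

1. C_x = -19  [CB · GE = -271/3 ∩ 2·signedArea(CAB) = -72]
2. C_y = 2  [CB · GE = -271/3 ∩ 2·signedArea(CAB) = -72]
   → C = (-19, 2)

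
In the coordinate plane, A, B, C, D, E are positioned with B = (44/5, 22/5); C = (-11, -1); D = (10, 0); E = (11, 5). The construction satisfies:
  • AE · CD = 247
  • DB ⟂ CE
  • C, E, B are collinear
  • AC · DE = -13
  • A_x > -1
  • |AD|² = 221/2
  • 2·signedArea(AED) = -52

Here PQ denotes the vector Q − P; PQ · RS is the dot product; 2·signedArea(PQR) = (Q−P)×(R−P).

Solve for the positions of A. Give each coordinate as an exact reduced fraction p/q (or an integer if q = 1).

A = (-1/2, -1/2)

1. A_x = -1/2  [2·signedArea(AED) = -52 ∩ AC · DE = -13]
2. A_y = -1/2  [2·signedArea(AED) = -52 ∩ AC · DE = -13]
   → A = (-1/2, -1/2)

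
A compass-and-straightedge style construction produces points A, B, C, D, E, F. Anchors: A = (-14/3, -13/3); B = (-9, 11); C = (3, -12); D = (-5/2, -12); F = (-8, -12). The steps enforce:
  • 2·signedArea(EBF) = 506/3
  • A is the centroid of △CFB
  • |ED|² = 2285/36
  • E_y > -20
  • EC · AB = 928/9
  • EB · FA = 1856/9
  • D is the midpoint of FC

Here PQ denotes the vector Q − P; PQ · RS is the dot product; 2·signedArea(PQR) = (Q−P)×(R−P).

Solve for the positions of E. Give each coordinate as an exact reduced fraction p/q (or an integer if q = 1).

E = (-1/3, -59/3)

1. E_x = -1/3  [2·signedArea(EBF) = 506/3 ∩ EB · FA = 1856/9]
2. E_y = -59/3  [2·signedArea(EBF) = 506/3 ∩ EB · FA = 1856/9]
   → E = (-1/3, -59/3)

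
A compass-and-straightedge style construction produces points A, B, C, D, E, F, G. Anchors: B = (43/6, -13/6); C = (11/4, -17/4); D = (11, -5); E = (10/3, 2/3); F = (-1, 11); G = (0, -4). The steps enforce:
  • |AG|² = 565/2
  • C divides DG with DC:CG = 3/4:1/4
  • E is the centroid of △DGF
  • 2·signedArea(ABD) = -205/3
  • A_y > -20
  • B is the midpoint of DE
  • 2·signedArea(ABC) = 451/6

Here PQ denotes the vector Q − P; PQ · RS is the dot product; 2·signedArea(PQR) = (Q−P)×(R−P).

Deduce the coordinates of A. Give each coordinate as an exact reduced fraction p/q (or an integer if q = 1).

1. A_x = 13/2  [2·signedArea(ABC) = 451/6 ∩ 2·signedArea(ABD) = -205/3]
2. A_y = -39/2  [2·signedArea(ABC) = 451/6 ∩ 2·signedArea(ABD) = -205/3]
   → A = (13/2, -39/2)

A = (13/2, -39/2)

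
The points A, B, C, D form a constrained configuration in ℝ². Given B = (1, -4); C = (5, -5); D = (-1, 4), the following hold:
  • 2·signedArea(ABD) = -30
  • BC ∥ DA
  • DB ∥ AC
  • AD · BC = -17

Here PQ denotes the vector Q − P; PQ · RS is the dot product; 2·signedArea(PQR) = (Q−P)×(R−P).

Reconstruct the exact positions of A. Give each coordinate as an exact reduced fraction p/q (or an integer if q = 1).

1. A_x = 3  [DB ∥ AC ∩ BC ∥ DA]
2. A_y = 3  [DB ∥ AC ∩ BC ∥ DA]
   → A = (3, 3)

A = (3, 3)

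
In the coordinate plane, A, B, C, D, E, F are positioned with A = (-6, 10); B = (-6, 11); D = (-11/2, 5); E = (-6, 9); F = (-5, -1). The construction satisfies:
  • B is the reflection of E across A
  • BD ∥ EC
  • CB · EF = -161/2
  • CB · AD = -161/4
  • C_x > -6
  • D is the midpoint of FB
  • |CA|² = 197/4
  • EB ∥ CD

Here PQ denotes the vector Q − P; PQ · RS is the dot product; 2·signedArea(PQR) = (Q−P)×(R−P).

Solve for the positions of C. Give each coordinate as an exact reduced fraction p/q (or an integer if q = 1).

1. C_x = -11/2  [EB ∥ CD ∩ BD ∥ EC]
2. C_y = 3  [EB ∥ CD ∩ BD ∥ EC]
   → C = (-11/2, 3)

C = (-11/2, 3)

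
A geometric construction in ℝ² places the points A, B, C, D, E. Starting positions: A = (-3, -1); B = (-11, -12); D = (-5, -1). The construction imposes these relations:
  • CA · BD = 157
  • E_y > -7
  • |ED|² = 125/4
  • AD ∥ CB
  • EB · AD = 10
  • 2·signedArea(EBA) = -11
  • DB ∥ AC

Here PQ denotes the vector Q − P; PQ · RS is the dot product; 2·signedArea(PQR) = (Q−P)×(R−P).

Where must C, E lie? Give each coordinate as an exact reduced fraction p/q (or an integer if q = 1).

C = (-9, -12)
E = (-6, -13/2)

1. C_x = -9  [AD ∥ CB ∩ DB ∥ AC]
2. C_y = -12  [AD ∥ CB ∩ DB ∥ AC]
   → C = (-9, -12)
3. E_x = -6  [EB · AD = 10 ∩ 2·signedArea(EBA) = -11]
4. E_y = -13/2  [EB · AD = 10 ∩ 2·signedArea(EBA) = -11]
   → E = (-6, -13/2)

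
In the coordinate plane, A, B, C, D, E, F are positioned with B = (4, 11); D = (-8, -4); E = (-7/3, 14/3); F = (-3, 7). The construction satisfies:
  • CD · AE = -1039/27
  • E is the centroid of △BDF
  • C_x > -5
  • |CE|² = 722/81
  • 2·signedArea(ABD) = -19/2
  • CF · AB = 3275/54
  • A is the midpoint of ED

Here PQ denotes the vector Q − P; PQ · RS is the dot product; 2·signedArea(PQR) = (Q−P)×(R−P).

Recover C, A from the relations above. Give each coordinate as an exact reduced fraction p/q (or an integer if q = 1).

1. A_x = -31/6  [A is the midpoint of ED]
2. A_y = 1/3  [A is the midpoint of ED]
   → A = (-31/6, 1/3)
3. C_x = -40/9  [CD · AE = -1039/27 ∩ CF · AB = 3275/54]
4. C_y = 23/9  [CD · AE = -1039/27 ∩ CF · AB = 3275/54]
   → C = (-40/9, 23/9)

A = (-31/6, 1/3)
C = (-40/9, 23/9)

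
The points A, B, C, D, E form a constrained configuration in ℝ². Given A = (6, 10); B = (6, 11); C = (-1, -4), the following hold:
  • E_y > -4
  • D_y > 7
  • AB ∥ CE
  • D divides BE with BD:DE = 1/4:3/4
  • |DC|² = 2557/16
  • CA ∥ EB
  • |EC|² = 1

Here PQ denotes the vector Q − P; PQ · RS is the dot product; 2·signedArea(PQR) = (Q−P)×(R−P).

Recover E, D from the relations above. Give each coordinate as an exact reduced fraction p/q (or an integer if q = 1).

1. E_x = -1  [CA ∥ EB ∩ AB ∥ CE]
2. E_y = -3  [CA ∥ EB ∩ AB ∥ CE]
   → E = (-1, -3)
3. D_x = 17/4  [D divides BE with BD:DE = 1/4:3/4]
4. D_y = 15/2  [D divides BE with BD:DE = 1/4:3/4]
   → D = (17/4, 15/2)

D = (17/4, 15/2)
E = (-1, -3)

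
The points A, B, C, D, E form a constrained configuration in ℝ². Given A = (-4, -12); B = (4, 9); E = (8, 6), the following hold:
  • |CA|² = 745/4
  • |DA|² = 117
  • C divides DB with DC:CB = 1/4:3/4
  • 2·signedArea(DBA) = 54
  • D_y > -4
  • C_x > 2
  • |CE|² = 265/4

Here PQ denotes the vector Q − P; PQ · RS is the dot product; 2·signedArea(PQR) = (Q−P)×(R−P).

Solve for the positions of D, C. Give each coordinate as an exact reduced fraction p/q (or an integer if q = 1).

1. D_x = 2  [line 21·x + -8·y + -66 = 0 ∩ |DA|² = 117]
2. D_y = -3  [line 21·x + -8·y + -66 = 0 ∩ |DA|² = 117]
   → D = (2, -3)
3. C_x = 5/2  [C divides DB with DC:CB = 1/4:3/4]
4. C_y = 0  [C divides DB with DC:CB = 1/4:3/4]
   → C = (5/2, 0)

C = (5/2, 0)
D = (2, -3)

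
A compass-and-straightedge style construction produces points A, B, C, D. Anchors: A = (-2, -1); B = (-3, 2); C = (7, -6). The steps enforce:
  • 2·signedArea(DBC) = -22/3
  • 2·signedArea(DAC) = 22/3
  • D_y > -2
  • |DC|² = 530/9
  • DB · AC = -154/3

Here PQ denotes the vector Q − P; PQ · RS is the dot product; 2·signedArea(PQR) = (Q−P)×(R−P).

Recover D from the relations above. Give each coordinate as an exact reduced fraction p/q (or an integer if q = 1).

1. D_x = 2/3  [2·signedArea(DBC) = -22/3 ∩ 2·signedArea(DAC) = 22/3]
2. D_y = -5/3  [2·signedArea(DBC) = -22/3 ∩ 2·signedArea(DAC) = 22/3]
   → D = (2/3, -5/3)

D = (2/3, -5/3)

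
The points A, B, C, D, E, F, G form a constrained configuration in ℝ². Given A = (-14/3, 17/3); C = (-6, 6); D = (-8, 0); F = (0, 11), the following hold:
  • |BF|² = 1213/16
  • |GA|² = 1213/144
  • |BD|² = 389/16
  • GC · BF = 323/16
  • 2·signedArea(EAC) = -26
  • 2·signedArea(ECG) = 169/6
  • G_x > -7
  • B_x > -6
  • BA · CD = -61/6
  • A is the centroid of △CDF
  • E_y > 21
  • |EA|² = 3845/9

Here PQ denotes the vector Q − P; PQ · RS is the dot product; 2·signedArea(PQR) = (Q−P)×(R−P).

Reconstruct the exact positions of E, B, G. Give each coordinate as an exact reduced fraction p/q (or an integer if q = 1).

1. B_x = -11/2  [line 2·x + 6·y + -29/2 = 0 ∩ |BD|² = 389/16]
2. B_y = 17/4  [line 2·x + 6·y + -29/2 = 0 ∩ |BD|² = 389/16]
   → B = (-11/2, 17/4)
3. G_x = -13/2  [line -11/2·x + -27/4·y + -203/16 = 0 ∩ |GA|² = 1213/144]
4. G_y = 41/12  [line -11/2·x + -27/4·y + -203/16 = 0 ∩ |GA|² = 1213/144]
   → G = (-13/2, 41/12)
5. E_x = 8  [2·signedArea(EAC) = -26 ∩ 2·signedArea(ECG) = 169/6]
6. E_y = 22  [2·signedArea(EAC) = -26 ∩ 2·signedArea(ECG) = 169/6]
   → E = (8, 22)

B = (-11/2, 17/4)
E = (8, 22)
G = (-13/2, 41/12)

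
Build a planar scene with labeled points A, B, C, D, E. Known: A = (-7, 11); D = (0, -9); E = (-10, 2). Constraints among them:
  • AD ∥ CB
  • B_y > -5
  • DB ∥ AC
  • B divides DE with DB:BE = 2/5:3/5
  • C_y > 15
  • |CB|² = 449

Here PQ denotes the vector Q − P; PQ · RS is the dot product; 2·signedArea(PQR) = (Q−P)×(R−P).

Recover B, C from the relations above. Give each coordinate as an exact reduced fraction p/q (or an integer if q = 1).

B = (-4, -23/5)
C = (-11, 77/5)

1. B_x = -4  [B divides DE with DB:BE = 2/5:3/5]
2. B_y = -23/5  [B divides DE with DB:BE = 2/5:3/5]
   → B = (-4, -23/5)
3. C_x = -11  [AD ∥ CB ∩ DB ∥ AC]
4. C_y = 77/5  [AD ∥ CB ∩ DB ∥ AC]
   → C = (-11, 77/5)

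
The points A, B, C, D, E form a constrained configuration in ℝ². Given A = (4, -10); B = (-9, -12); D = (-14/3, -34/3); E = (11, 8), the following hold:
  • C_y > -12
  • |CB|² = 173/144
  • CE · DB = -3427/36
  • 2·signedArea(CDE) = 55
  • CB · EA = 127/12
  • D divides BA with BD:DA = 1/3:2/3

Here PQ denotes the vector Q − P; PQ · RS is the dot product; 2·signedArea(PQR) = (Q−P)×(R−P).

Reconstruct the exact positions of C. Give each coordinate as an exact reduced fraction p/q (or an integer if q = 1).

1. C_x = -95/12  [CE · DB = -3427/36 ∩ 2·signedArea(CDE) = 55]
2. C_y = -71/6  [CE · DB = -3427/36 ∩ 2·signedArea(CDE) = 55]
   → C = (-95/12, -71/6)

C = (-95/12, -71/6)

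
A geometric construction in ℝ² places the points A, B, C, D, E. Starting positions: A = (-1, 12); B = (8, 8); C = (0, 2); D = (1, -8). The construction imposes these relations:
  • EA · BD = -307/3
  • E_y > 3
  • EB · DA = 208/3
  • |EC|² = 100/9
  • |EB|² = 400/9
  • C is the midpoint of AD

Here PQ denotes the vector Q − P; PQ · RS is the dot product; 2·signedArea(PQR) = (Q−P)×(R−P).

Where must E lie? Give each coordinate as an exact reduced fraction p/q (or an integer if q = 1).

E = (8/3, 4)

1. E_x = 8/3  [EB · DA = 208/3 ∩ EA · BD = -307/3]
2. E_y = 4  [EB · DA = 208/3 ∩ EA · BD = -307/3]
   → E = (8/3, 4)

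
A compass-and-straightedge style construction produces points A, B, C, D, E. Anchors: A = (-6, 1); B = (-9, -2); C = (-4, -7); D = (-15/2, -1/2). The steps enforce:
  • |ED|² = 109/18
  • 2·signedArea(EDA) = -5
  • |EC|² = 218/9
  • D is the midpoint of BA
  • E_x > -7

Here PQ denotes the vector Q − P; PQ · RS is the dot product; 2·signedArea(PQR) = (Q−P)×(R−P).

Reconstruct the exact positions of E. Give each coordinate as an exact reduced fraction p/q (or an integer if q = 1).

E = (-19/3, -8/3)

1. E_x = -19/3  [line -3/2·x + 3/2·y + -11/2 = 0 ∩ |EC|² = 218/9]
2. E_y = -8/3  [line -3/2·x + 3/2·y + -11/2 = 0 ∩ |EC|² = 218/9]
   → E = (-19/3, -8/3)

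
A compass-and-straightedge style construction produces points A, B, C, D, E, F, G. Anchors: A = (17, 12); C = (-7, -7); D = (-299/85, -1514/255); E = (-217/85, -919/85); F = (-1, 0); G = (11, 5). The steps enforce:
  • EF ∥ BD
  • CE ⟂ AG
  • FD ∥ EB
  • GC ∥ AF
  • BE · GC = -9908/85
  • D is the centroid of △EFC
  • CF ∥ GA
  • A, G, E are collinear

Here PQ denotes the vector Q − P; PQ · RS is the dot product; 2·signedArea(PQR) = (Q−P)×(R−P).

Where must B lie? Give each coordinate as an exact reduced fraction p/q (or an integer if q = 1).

1. B_x = -431/85  [EF ∥ BD ∩ FD ∥ EB]
2. B_y = -4271/255  [EF ∥ BD ∩ FD ∥ EB]
   → B = (-431/85, -4271/255)

B = (-431/85, -4271/255)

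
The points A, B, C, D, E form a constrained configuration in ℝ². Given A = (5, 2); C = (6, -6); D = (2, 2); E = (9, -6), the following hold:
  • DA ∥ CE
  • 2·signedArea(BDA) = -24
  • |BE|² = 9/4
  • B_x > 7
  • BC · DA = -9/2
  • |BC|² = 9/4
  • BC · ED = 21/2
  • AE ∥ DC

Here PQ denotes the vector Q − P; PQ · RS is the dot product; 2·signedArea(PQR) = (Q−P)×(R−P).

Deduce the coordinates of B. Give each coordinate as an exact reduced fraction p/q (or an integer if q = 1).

B = (15/2, -6)

1. B_x = 15/2  [BC · ED = 21/2 ∩ BC · DA = -9/2]
2. B_y = -6  [BC · ED = 21/2 ∩ BC · DA = -9/2]
   → B = (15/2, -6)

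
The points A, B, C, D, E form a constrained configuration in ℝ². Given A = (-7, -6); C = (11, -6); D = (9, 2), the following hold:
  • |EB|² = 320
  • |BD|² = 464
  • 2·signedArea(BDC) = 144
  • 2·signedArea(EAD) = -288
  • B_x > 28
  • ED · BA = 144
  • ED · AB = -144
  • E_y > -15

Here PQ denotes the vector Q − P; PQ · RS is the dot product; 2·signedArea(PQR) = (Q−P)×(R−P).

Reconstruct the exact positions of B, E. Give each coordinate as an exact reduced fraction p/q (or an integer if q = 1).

B = (29, -6)
E = (13, -14)

1. B_x = 29  [line 8·x + 2·y + -220 = 0 ∩ |BD|² = 464]
2. B_y = -6  [line 8·x + 2·y + -220 = 0 ∩ |BD|² = 464]
   → B = (29, -6)
3. E_x = 13  [2·signedArea(EAD) = -288 ∩ ED · BA = 144]
4. E_y = -14  [2·signedArea(EAD) = -288 ∩ ED · BA = 144]
   → E = (13, -14)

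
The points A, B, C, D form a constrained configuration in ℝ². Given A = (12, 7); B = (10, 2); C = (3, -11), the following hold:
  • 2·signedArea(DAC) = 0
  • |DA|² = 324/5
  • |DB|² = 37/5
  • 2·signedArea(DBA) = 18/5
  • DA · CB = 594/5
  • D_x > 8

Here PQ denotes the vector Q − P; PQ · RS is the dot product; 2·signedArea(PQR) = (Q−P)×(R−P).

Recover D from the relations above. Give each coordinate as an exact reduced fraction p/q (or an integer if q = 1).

1. D_x = 42/5  [2·signedArea(DAC) = 0 ∩ 2·signedArea(DBA) = 18/5]
2. D_y = -1/5  [2·signedArea(DAC) = 0 ∩ 2·signedArea(DBA) = 18/5]
   → D = (42/5, -1/5)

D = (42/5, -1/5)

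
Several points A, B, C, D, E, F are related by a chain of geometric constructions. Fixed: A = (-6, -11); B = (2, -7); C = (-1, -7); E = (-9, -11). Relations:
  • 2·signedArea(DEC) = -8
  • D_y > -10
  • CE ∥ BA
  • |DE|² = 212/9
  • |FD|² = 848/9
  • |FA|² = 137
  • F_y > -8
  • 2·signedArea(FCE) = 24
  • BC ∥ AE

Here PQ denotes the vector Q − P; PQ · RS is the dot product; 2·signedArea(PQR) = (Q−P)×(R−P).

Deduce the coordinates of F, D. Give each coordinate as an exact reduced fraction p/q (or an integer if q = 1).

1. F_x = 5  [line 4·x + -8·y + -76 = 0 ∩ |FA|² = 137]
2. F_y = -7  [line 4·x + -8·y + -76 = 0 ∩ |FA|² = 137]
   → F = (5, -7)
3. D_x = -13/3  [line -4·x + 8·y + 60 = 0 ∩ |DE|² = 212/9]
4. D_y = -29/3  [line -4·x + 8·y + 60 = 0 ∩ |DE|² = 212/9]
   → D = (-13/3, -29/3)

D = (-13/3, -29/3)
F = (5, -7)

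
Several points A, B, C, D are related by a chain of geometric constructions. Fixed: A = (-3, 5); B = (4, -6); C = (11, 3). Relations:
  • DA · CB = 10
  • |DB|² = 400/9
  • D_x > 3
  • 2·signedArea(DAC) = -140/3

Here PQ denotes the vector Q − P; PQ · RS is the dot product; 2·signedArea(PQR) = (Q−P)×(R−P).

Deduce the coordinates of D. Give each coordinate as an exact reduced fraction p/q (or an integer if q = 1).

1. D_x = 4  [DA · CB = 10 ∩ 2·signedArea(DAC) = -140/3]
2. D_y = 2/3  [DA · CB = 10 ∩ 2·signedArea(DAC) = -140/3]
   → D = (4, 2/3)

D = (4, 2/3)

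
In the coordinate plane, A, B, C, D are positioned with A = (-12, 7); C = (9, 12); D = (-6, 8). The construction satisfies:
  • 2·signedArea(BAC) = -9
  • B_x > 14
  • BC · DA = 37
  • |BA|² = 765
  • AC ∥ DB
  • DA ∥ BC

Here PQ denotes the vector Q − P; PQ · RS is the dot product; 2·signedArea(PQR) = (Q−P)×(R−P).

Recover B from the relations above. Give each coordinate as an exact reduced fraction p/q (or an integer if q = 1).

B = (15, 13)

1. B_x = 15  [DA ∥ BC ∩ AC ∥ DB]
2. B_y = 13  [DA ∥ BC ∩ AC ∥ DB]
   → B = (15, 13)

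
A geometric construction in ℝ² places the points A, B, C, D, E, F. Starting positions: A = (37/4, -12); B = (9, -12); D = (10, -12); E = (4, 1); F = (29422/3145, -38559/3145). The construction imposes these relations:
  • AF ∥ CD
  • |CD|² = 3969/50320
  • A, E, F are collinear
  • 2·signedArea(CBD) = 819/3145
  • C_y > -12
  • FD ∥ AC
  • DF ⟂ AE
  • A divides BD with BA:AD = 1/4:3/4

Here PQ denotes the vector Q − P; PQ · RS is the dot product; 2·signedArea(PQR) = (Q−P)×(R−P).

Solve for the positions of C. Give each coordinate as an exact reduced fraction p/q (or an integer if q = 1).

C = (124477/12580, -36921/3145)

1. C_x = 124477/12580  [AF ∥ CD ∩ FD ∥ AC]
2. C_y = -36921/3145  [AF ∥ CD ∩ FD ∥ AC]
   → C = (124477/12580, -36921/3145)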